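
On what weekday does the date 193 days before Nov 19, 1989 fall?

Wednesday

Nov 19, 1989 is a Sunday.
193 mod 7 = 4, so 193 days before a Sunday is Sunday − 4 = Wednesday.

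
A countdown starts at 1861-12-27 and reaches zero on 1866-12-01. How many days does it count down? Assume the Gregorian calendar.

Dec 27, 1861 → Dec 27, 1862: 365 days.
Dec 27, 1862 → Dec 27, 1863: 365 days.
Dec 27, 1863 → Dec 27, 1864: 366 days (Feb 29, 1864 is in that span).
Dec 27, 1864 → Dec 27, 1865: 365 days.
Dec 27, 1865 → Jan 27, 1866: 31 days (December has 31).
Jan 27, 1866 → Feb 27, 1866: 31 days (January has 31).
Feb 27, 1866 → Mar 27, 1866: 28 days (February has 28).
Mar 27, 1866 → Apr 27, 1866: 31 days (March has 31).
Apr 27, 1866 → May 27, 1866: 30 days (April has 30).
May 27, 1866 → Jun 27, 1866: 31 days (May has 31).
Jun 27, 1866 → Jul 27, 1866: 30 days (June has 30).
Jul 27, 1866 → Aug 27, 1866: 31 days (July has 31).
Aug 27, 1866 → Sep 27, 1866: 31 days (August has 31).
Sep 27, 1866 → Oct 27, 1866: 30 days (September has 30).
Oct 27, 1866 → Nov 27, 1866: 31 days (October has 31).
Nov 27, 1866 → Dec 1, 1866: 4 days.
Total: 1800 days.

1800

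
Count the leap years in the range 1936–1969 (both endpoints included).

9

Multiples of 4 in [1936,1969]: 9.
Of those, multiples of 100: 0 (not leap unless ÷400).
Multiples of 400: 0.
Leap years = 9 − 0 + 0 = 9.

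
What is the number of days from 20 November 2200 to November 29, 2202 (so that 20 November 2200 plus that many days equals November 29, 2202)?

739

Nov 20, 2200 → Nov 20, 2201: 365 days.
Nov 20, 2201 → Dec 20, 2201: 30 days (November has 30).
Dec 20, 2201 → Jan 20, 2202: 31 days (December has 31).
Jan 20, 2202 → Feb 20, 2202: 31 days (January has 31).
Feb 20, 2202 → Mar 20, 2202: 28 days (February has 28).
Mar 20, 2202 → Apr 20, 2202: 31 days (March has 31).
Apr 20, 2202 → May 20, 2202: 30 days (April has 30).
May 20, 2202 → Jun 20, 2202: 31 days (May has 31).
Jun 20, 2202 → Jul 20, 2202: 30 days (June has 30).
Jul 20, 2202 → Aug 20, 2202: 31 days (July has 31).
Aug 20, 2202 → Sep 20, 2202: 31 days (August has 31).
Sep 20, 2202 → Oct 20, 2202: 30 days (September has 30).
Oct 20, 2202 → Nov 20, 2202: 31 days (October has 31).
Nov 20, 2202 → Nov 29, 2202: 9 days.
Total: 739 days.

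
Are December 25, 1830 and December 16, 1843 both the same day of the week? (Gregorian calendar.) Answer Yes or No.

From Dec 25, 1830 to Dec 16, 1843 is 4739 days.
4739 mod 7 = 0, so they are the same weekday.
(Dec 25, 1830 is a Saturday; Dec 16, 1843 is a Saturday.)

Yes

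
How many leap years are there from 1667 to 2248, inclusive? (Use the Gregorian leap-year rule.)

141

Multiples of 4 in [1667,2248]: 146.
Of those, multiples of 100: 6 (not leap unless ÷400).
Multiples of 400: 1.
Leap years = 146 − 6 + 1 = 141.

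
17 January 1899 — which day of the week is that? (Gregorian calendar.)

Doomsday rule: the anchor day for the 1800s is Friday. For year 99: 99÷12 = 8 r 3, and 3÷4 = 0, so 8+3+0 = 11.
Friday + 11 ≡ Tuesday — that's 1899's doomsday.
In January the doomsday date is Jan 3 (1899 is not a leap year).
Jan 17 is 14 days after Jan 3; 14 mod 7 = 0, so Tuesday + 0 = Tuesday.

Tuesday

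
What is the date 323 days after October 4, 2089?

Oct has 31 days: +28 → Nov 1, 2089 (295 left).
Nov has 30 days: +30 → Dec 1, 2089 (265 left).
Dec has 31 days: +31 → Jan 1, 2090 (234 left).
Jan has 31 days: +31 → Feb 1, 2090 (203 left).
Feb has 28 days: +28 → Mar 1, 2090 (175 left).
Mar has 31 days: +31 → Apr 1, 2090 (144 left).
Apr has 30 days: +30 → May 1, 2090 (114 left).
May has 31 days: +31 → Jun 1, 2090 (83 left).
Jun has 30 days: +30 → Jul 1, 2090 (53 left).
Jul has 31 days: +31 → Aug 1, 2090 (22 left).
+22 → Aug 23, 2090.

August 23, 2090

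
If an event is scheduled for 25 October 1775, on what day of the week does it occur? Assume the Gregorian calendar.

Wednesday

Doomsday rule: the anchor day for the 1700s is Sunday. For year 75: 75÷12 = 6 r 3, and 3÷4 = 0, so 6+3+0 = 9.
Sunday + 9 ≡ Tuesday — that's 1775's doomsday.
In October the doomsday date is Oct 10.
Oct 25 is 15 days after Oct 10; 15 mod 7 = 1, so Tuesday + 1 = Wednesday.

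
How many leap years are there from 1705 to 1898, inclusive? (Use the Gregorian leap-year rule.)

47

Multiples of 4 in [1705,1898]: 48.
Of those, multiples of 100: 1 (not leap unless ÷400).
Multiples of 400: 0.
Leap years = 48 − 1 + 0 = 47.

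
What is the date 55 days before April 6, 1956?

February 11, 1956

−6 → Mar 31, 1956 (end of Mar, 31 days; 49 left).
−31 → Feb 29, 1956 (end of Feb, 29 days; 18 left).
−18 → Feb 11, 1956.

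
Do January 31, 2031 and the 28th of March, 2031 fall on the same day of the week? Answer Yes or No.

From Jan 31, 2031 to Mar 28, 2031 is 56 days.
56 mod 7 = 0, so they are the same weekday.
(Jan 31, 2031 is a Friday; Mar 28, 2031 is a Friday.)

Yes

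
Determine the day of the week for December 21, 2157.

Wednesday

Doomsday rule: the anchor day for the 2100s is Sunday. For year 57: 57÷12 = 4 r 9, and 9÷4 = 2, so 4+9+2 = 15.
Sunday + 15 ≡ Monday — that's 2157's doomsday.
In December the doomsday date is Dec 12.
Dec 21 is 9 days after Dec 12; 9 mod 7 = 2, so Monday + 2 = Wednesday.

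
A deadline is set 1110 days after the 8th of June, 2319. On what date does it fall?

June 22, 2322

+366 (one year; includes Feb 29, 2320) → Jun 8, 2320 (744 left).
+365 (one year) → Jun 8, 2321 (379 left).
Jun has 30 days: +23 → Jul 1, 2321 (356 left).
Jul has 31 days: +31 → Aug 1, 2321 (325 left).
Aug has 31 days: +31 → Sep 1, 2321 (294 left).
Sep has 30 days: +30 → Oct 1, 2321 (264 left).
Oct has 31 days: +31 → Nov 1, 2321 (233 left).
Nov has 30 days: +30 → Dec 1, 2321 (203 left).
Dec has 31 days: +31 → Jan 1, 2322 (172 left).
Jan has 31 days: +31 → Feb 1, 2322 (141 left).
Feb has 28 days: +28 → Mar 1, 2322 (113 left).
Mar has 31 days: +31 → Apr 1, 2322 (82 left).
Apr has 30 days: +30 → May 1, 2322 (52 left).
May has 31 days: +31 → Jun 1, 2322 (21 left).
+21 → Jun 22, 2322.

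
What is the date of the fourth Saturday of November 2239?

November 1, 2239 is a Friday.
The first Saturday is therefore November 2 (1 days later).
The fourth Saturday is 2 + 3×7 = November 23.

November 23, 2239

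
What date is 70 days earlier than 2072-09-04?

June 26, 2072

−4 → Aug 31, 2072 (end of Aug, 31 days; 66 left).
−31 → Jul 31, 2072 (end of Jul, 31 days; 35 left).
−31 → Jun 30, 2072 (end of Jun, 30 days; 4 left).
−4 → Jun 26, 2072.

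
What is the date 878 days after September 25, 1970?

February 19, 1973

+365 (one year) → Sep 25, 1971 (513 left).
+366 (one year; includes Feb 29, 1972) → Sep 25, 1972 (147 left).
Sep has 30 days: +6 → Oct 1, 1972 (141 left).
Oct has 31 days: +31 → Nov 1, 1972 (110 left).
Nov has 30 days: +30 → Dec 1, 1972 (80 left).
Dec has 31 days: +31 → Jan 1, 1973 (49 left).
Jan has 31 days: +31 → Feb 1, 1973 (18 left).
+18 → Feb 19, 1973.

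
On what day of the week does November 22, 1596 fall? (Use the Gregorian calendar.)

Friday

Doomsday rule: the anchor day for the 1500s is Wednesday. For year 96: 96÷12 = 8 r 0, and 0÷4 = 0, so 8+0+0 = 8.
Wednesday + 8 ≡ Thursday — that's 1596's doomsday.
In November the doomsday date is Nov 7.
Nov 22 is 15 days after Nov 7; 15 mod 7 = 1, so Thursday + 1 = Friday.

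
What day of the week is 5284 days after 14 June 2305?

First find the weekday of Jun 14, 2305. Doomsday rule: the anchor day for the 2300s is Wednesday. For year 05: 5÷12 = 0 r 5, and 5÷4 = 1, so 0+5+1 = 6.
Wednesday + 6 ≡ Tuesday — that's 2305's doomsday.
In June the doomsday date is Jun 6.
Jun 14 is 8 days after Jun 6; 8 mod 7 = 1, so Tuesday + 1 = Wednesday.
5284 mod 7 = 6, so 5284 days after a Wednesday is Wednesday + 6 = Tuesday.

Tuesday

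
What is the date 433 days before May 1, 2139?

−365 (one year) → May 1, 2138 (68 left).
−1 → Apr 30, 2138 (end of Apr, 30 days; 67 left).
−30 → Mar 31, 2138 (end of Mar, 31 days; 37 left).
−31 → Feb 28, 2138 (end of Feb, 28 days; 6 left).
−6 → Feb 22, 2138.

February 22, 2138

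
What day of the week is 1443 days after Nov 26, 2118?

Nov 26, 2118 is a Saturday.
1443 mod 7 = 1, so 1443 days after a Saturday is Saturday + 1 = Sunday.

Sunday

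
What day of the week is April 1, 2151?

Thursday

Doomsday rule: the anchor day for the 2100s is Sunday. For year 51: 51÷12 = 4 r 3, and 3÷4 = 0, so 4+3+0 = 7.
Sunday + 7 ≡ Sunday — that's 2151's doomsday.
In April the doomsday date is Apr 4.
Apr 1 is 3 days before Apr 4; 3 mod 7 = 3, so Sunday − 3 = Thursday.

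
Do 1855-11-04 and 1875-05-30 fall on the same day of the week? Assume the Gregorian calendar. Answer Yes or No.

Yes

From Nov 4, 1855 to May 30, 1875 is 7147 days.
7147 mod 7 = 0, so they are the same weekday.
(Nov 4, 1855 is a Sunday; May 30, 1875 is a Sunday.)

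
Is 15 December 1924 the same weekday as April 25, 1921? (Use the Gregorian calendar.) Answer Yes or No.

Yes

From Apr 25, 1921 to Dec 15, 1924 is 1330 days.
1330 mod 7 = 0, so they are the same weekday.
(Apr 25, 1921 is a Monday; Dec 15, 1924 is a Monday.)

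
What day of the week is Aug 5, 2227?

Sunday

Doomsday rule: the anchor day for the 2200s is Friday. For year 27: 27÷12 = 2 r 3, and 3÷4 = 0, so 2+3+0 = 5.
Friday + 5 ≡ Wednesday — that's 2227's doomsday.
In August the doomsday date is Aug 8.
Aug 5 is 3 days before Aug 8; 3 mod 7 = 3, so Wednesday − 3 = Sunday.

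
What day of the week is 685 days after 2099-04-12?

First find the weekday of Apr 12, 2099. Doomsday rule: the anchor day for the 2000s is Tuesday. For year 99: 99÷12 = 8 r 3, and 3÷4 = 0, so 8+3+0 = 11.
Tuesday + 11 ≡ Saturday — that's 2099's doomsday.
In April the doomsday date is Apr 4.
Apr 12 is 8 days after Apr 4; 8 mod 7 = 1, so Saturday + 1 = Sunday.
685 mod 7 = 6, so 685 days after a Sunday is Sunday + 6 = Saturday.

Saturday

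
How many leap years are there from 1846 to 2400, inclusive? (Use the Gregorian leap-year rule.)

135

Multiples of 4 in [1846,2400]: 139.
Of those, multiples of 100: 6 (not leap unless ÷400).
Multiples of 400: 2.
Leap years = 139 − 6 + 2 = 135.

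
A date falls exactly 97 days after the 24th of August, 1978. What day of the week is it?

Wednesday

Aug 24, 1978 is a Thursday.
97 mod 7 = 6, so 97 days after a Thursday is Thursday + 6 = Wednesday.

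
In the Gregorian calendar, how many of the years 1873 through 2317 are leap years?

107

Multiples of 4 in [1873,2317]: 111.
Of those, multiples of 100: 5 (not leap unless ÷400).
Multiples of 400: 1.
Leap years = 111 − 5 + 1 = 107.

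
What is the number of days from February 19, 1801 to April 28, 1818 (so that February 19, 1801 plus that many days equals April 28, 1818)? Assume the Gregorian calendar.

6277

Feb 19, 1801 → Feb 19, 1802: 365 days.
Feb 19, 1802 → Feb 19, 1803: 365 days.
Feb 19, 1803 → Feb 19, 1804: 365 days.
Feb 19, 1804 → Feb 19, 1805: 366 days (Feb 29, 1804 is in that span).
Feb 19, 1805 → Feb 19, 1806: 365 days.
Feb 19, 1806 → Feb 19, 1807: 365 days.
Feb 19, 1807 → Feb 19, 1808: 365 days.
Feb 19, 1808 → Feb 19, 1809: 366 days (Feb 29, 1808 is in that span).
Feb 19, 1809 → Feb 19, 1810: 365 days.
Feb 19, 1810 → Feb 19, 1811: 365 days.
Feb 19, 1811 → Feb 19, 1812: 365 days.
Feb 19, 1812 → Feb 19, 1813: 366 days (Feb 29, 1812 is in that span).
Feb 19, 1813 → Feb 19, 1814: 365 days.
Feb 19, 1814 → Feb 19, 1815: 365 days.
Feb 19, 1815 → Feb 19, 1816: 365 days.
Feb 19, 1816 → Feb 19, 1817: 366 days (Feb 29, 1816 is in that span).
Feb 19, 1817 → Feb 19, 1818: 365 days.
Feb 19, 1818 → Mar 19, 1818: 28 days (February has 28).
Mar 19, 1818 → Apr 19, 1818: 31 days (March has 31).
Apr 19, 1818 → Apr 28, 1818: 9 days.
Total: 6277 days.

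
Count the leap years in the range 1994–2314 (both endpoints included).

Multiples of 4 in [1994,2314]: 80.
Of those, multiples of 100: 4 (not leap unless ÷400).
Multiples of 400: 1.
Leap years = 80 − 4 + 1 = 77.

77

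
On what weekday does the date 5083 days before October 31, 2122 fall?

Friday

First find the weekday of Oct 31, 2122. Doomsday rule: the anchor day for the 2100s is Sunday. For year 22: 22÷12 = 1 r 10, and 10÷4 = 2, so 1+10+2 = 13.
Sunday + 13 ≡ Saturday — that's 2122's doomsday.
In October the doomsday date is Oct 10.
Oct 31 is 21 days after Oct 10; 21 mod 7 = 0, so Saturday + 0 = Saturday.
5083 mod 7 = 1, so 5083 days before a Saturday is Saturday − 1 = Friday.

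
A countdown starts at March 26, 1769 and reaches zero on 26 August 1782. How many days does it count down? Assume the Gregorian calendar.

4901

Mar 26, 1769 → Mar 26, 1770: 365 days.
Mar 26, 1770 → Mar 26, 1771: 365 days.
Mar 26, 1771 → Mar 26, 1772: 366 days (Feb 29, 1772 is in that span).
Mar 26, 1772 → Mar 26, 1773: 365 days.
Mar 26, 1773 → Mar 26, 1774: 365 days.
Mar 26, 1774 → Mar 26, 1775: 365 days.
Mar 26, 1775 → Mar 26, 1776: 366 days (Feb 29, 1776 is in that span).
Mar 26, 1776 → Mar 26, 1777: 365 days.
Mar 26, 1777 → Mar 26, 1778: 365 days.
Mar 26, 1778 → Mar 26, 1779: 365 days.
Mar 26, 1779 → Mar 26, 1780: 366 days (Feb 29, 1780 is in that span).
Mar 26, 1780 → Mar 26, 1781: 365 days.
Mar 26, 1781 → Mar 26, 1782: 365 days.
Mar 26, 1782 → Apr 26, 1782: 31 days (March has 31).
Apr 26, 1782 → May 26, 1782: 30 days (April has 30).
May 26, 1782 → Jun 26, 1782: 31 days (May has 31).
Jun 26, 1782 → Jul 26, 1782: 30 days (June has 30).
Jul 26, 1782 → Aug 26, 1782: 31 days.
Total: 4901 days.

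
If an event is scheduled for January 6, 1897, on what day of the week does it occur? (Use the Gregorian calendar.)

Wednesday

Doomsday rule: the anchor day for the 1800s is Friday. For year 97: 97÷12 = 8 r 1, and 1÷4 = 0, so 8+1+0 = 9.
Friday + 9 ≡ Sunday — that's 1897's doomsday.
In January the doomsday date is Jan 3 (1897 is not a leap year).
Jan 6 is 3 days after Jan 3; 3 mod 7 = 3, so Sunday + 3 = Wednesday.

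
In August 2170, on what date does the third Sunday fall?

August 1, 2170 is a Wednesday.
The first Sunday is therefore August 5 (4 days later).
The third Sunday is 5 + 2×7 = August 19.

August 19, 2170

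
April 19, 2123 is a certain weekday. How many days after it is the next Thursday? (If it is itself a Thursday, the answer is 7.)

3

Apr 19, 2123 is a Monday.
From Monday to the next Thursday is 3 days.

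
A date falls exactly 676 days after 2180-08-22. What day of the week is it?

Saturday

First find the weekday of Aug 22, 2180. Doomsday rule: the anchor day for the 2100s is Sunday. For year 80: 80÷12 = 6 r 8, and 8÷4 = 2, so 6+8+2 = 16.
Sunday + 16 ≡ Tuesday — that's 2180's doomsday.
In August the doomsday date is Aug 8.
Aug 22 is 14 days after Aug 8; 14 mod 7 = 0, so Tuesday + 0 = Tuesday.
676 mod 7 = 4, so 676 days after a Tuesday is Tuesday + 4 = Saturday.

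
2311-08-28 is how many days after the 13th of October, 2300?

Oct 13, 2300 → Oct 13, 2301: 365 days.
Oct 13, 2301 → Oct 13, 2302: 365 days.
Oct 13, 2302 → Oct 13, 2303: 365 days.
Oct 13, 2303 → Oct 13, 2304: 366 days (Feb 29, 2304 is in that span).
Oct 13, 2304 → Oct 13, 2305: 365 days.
Oct 13, 2305 → Oct 13, 2306: 365 days.
Oct 13, 2306 → Oct 13, 2307: 365 days.
Oct 13, 2307 → Oct 13, 2308: 366 days (Feb 29, 2308 is in that span).
Oct 13, 2308 → Oct 13, 2309: 365 days.
Oct 13, 2309 → Oct 13, 2310: 365 days.
Oct 13, 2310 → Nov 13, 2310: 31 days (October has 31).
Nov 13, 2310 → Dec 13, 2310: 30 days (November has 30).
Dec 13, 2310 → Jan 13, 2311: 31 days (December has 31).
Jan 13, 2311 → Feb 13, 2311: 31 days (January has 31).
Feb 13, 2311 → Mar 13, 2311: 28 days (February has 28).
Mar 13, 2311 → Apr 13, 2311: 31 days (March has 31).
Apr 13, 2311 → May 13, 2311: 30 days (April has 30).
May 13, 2311 → Jun 13, 2311: 31 days (May has 31).
Jun 13, 2311 → Jul 13, 2311: 30 days (June has 30).
Jul 13, 2311 → Aug 13, 2311: 31 days (July has 31).
Aug 13, 2311 → Aug 28, 2311: 15 days.
Total: 3971 days.

3971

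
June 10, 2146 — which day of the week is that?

Friday

Doomsday rule: the anchor day for the 2100s is Sunday. For year 46: 46÷12 = 3 r 10, and 10÷4 = 2, so 3+10+2 = 15.
Sunday + 15 ≡ Monday — that's 2146's doomsday.
In June the doomsday date is Jun 6.
Jun 10 is 4 days after Jun 6; 4 mod 7 = 4, so Monday + 4 = Friday.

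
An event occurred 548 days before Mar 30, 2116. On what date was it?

−366 (one year; includes Feb 29, 2116) → Mar 30, 2115 (182 left).
−30 → Feb 28, 2115 (end of Feb, 28 days; 152 left).
−28 → Jan 31, 2115 (end of Jan, 31 days; 124 left).
−31 → Dec 31, 2114 (end of Dec, 31 days; 93 left).
−31 → Nov 30, 2114 (end of Nov, 30 days; 62 left).
−30 → Oct 31, 2114 (end of Oct, 31 days; 32 left).
−31 → Sep 30, 2114 (end of Sep, 30 days; 1 left).
−1 → Sep 29, 2114.

September 29, 2114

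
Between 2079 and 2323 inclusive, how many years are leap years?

58

Multiples of 4 in [2079,2323]: 61.
Of those, multiples of 100: 3 (not leap unless ÷400).
Multiples of 400: 0.
Leap years = 61 − 3 + 0 = 58.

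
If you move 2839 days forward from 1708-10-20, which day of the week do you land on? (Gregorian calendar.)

Wednesday

Oct 20, 1708 is a Saturday.
2839 mod 7 = 4, so 2839 days after a Saturday is Saturday + 4 = Wednesday.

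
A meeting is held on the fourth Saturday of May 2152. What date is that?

May 27, 2152

May 1, 2152 is a Monday.
The first Saturday is therefore May 6 (5 days later).
The fourth Saturday is 6 + 3×7 = May 27.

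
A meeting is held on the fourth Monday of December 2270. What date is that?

December 26, 2270

December 1, 2270 is a Thursday.
The first Monday is therefore December 5 (4 days later).
The fourth Monday is 5 + 3×7 = December 26.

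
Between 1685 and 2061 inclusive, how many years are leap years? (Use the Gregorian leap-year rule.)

Multiples of 4 in [1685,2061]: 94.
Of those, multiples of 100: 4 (not leap unless ÷400).
Multiples of 400: 1.
Leap years = 94 − 4 + 1 = 91.

91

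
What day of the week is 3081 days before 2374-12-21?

First find the weekday of Dec 21, 2374. Doomsday rule: the anchor day for the 2300s is Wednesday. For year 74: 74÷12 = 6 r 2, and 2÷4 = 0, so 6+2+0 = 8.
Wednesday + 8 ≡ Thursday — that's 2374's doomsday.
In December the doomsday date is Dec 12.
Dec 21 is 9 days after Dec 12; 9 mod 7 = 2, so Thursday + 2 = Saturday.
3081 mod 7 = 1, so 3081 days before a Saturday is Saturday − 1 = Friday.

Friday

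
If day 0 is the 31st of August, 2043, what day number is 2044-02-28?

Aug 31, 2043 → Sep 30, 2043: 30 days (August has 31).
Sep 30, 2043 → Oct 30, 2043: 30 days (September has 30).
Oct 30, 2043 → Nov 30, 2043: 31 days (October has 31).
Nov 30, 2043 → Dec 30, 2043: 30 days (November has 30).
Dec 30, 2043 → Jan 30, 2044: 31 days (December has 31).
Jan 30, 2044 → Feb 28, 2044: 29 days.
Total: 181 days.

181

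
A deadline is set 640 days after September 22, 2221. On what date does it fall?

June 24, 2223

+365 (one year) → Sep 22, 2222 (275 left).
Sep has 30 days: +9 → Oct 1, 2222 (266 left).
Oct has 31 days: +31 → Nov 1, 2222 (235 left).
Nov has 30 days: +30 → Dec 1, 2222 (205 left).
Dec has 31 days: +31 → Jan 1, 2223 (174 left).
Jan has 31 days: +31 → Feb 1, 2223 (143 left).
Feb has 28 days: +28 → Mar 1, 2223 (115 left).
Mar has 31 days: +31 → Apr 1, 2223 (84 left).
Apr has 30 days: +30 → May 1, 2223 (54 left).
May has 31 days: +31 → Jun 1, 2223 (23 left).
+23 → Jun 24, 2223.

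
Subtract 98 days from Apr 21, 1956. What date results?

−21 → Mar 31, 1956 (end of Mar, 31 days; 77 left).
−31 → Feb 29, 1956 (end of Feb, 29 days; 46 left).
−29 → Jan 31, 1956 (end of Jan, 31 days; 17 left).
−17 → Jan 14, 1956.

January 14, 1956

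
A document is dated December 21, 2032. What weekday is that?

Tuesday

Doomsday rule: the anchor day for the 2000s is Tuesday. For year 32: 32÷12 = 2 r 8, and 8÷4 = 2, so 2+8+2 = 12.
Tuesday + 12 ≡ Sunday — that's 2032's doomsday.
In December the doomsday date is Dec 12.
Dec 21 is 9 days after Dec 12; 9 mod 7 = 2, so Sunday + 2 = Tuesday.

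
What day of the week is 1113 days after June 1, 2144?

Monday

First find the weekday of Jun 1, 2144. Doomsday rule: the anchor day for the 2100s is Sunday. For year 44: 44÷12 = 3 r 8, and 8÷4 = 2, so 3+8+2 = 13.
Sunday + 13 ≡ Saturday — that's 2144's doomsday.
In June the doomsday date is Jun 6.
Jun 1 is 5 days before Jun 6; 5 mod 7 = 5, so Saturday − 5 = Monday.
1113 mod 7 = 0, so 1113 days after a Monday is Monday + 0 = Monday.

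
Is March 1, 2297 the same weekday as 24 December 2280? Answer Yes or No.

From Dec 24, 2280 to Mar 1, 2297 is 5911 days.
5911 mod 7 = 3, so they are different weekdays.
(Dec 24, 2280 is a Friday; Mar 1, 2297 is a Monday.)

No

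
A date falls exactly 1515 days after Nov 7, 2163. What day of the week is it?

Thursday

Nov 7, 2163 is a Monday.
1515 mod 7 = 3, so 1515 days after a Monday is Monday + 3 = Thursday.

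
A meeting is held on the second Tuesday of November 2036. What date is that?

November 11, 2036

November 1, 2036 is a Saturday.
The first Tuesday is therefore November 4 (3 days later).
The second Tuesday is 4 + 1×7 = November 11.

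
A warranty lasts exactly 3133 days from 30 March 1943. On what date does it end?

+366 (one year; includes Feb 29, 1944) → Mar 30, 1944 (2767 left).
+365 (one year) → Mar 30, 1945 (2402 left).
+365 (one year) → Mar 30, 1946 (2037 left).
+365 (one year) → Mar 30, 1947 (1672 left).
+366 (one year; includes Feb 29, 1948) → Mar 30, 1948 (1306 left).
+365 (one year) → Mar 30, 1949 (941 left).
+365 (one year) → Mar 30, 1950 (576 left).
+365 (one year) → Mar 30, 1951 (211 left).
Mar has 31 days: +2 → Apr 1, 1951 (209 left).
Apr has 30 days: +30 → May 1, 1951 (179 left).
May has 31 days: +31 → Jun 1, 1951 (148 left).
Jun has 30 days: +30 → Jul 1, 1951 (118 left).
Jul has 31 days: +31 → Aug 1, 1951 (87 left).
Aug has 31 days: +31 → Sep 1, 1951 (56 left).
Sep has 30 days: +30 → Oct 1, 1951 (26 left).
+26 → Oct 27, 1951.

October 27, 1951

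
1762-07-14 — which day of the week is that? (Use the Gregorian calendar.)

Wednesday

Doomsday rule: the anchor day for the 1700s is Sunday. For year 62: 62÷12 = 5 r 2, and 2÷4 = 0, so 5+2+0 = 7.
Sunday + 7 ≡ Sunday — that's 1762's doomsday.
In July the doomsday date is Jul 11.
Jul 14 is 3 days after Jul 11; 3 mod 7 = 3, so Sunday + 3 = Wednesday.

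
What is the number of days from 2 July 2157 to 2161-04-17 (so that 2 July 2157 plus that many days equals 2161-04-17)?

1385

Jul 2, 2157 → Jul 2, 2158: 365 days.
Jul 2, 2158 → Jul 2, 2159: 365 days.
Jul 2, 2159 → Jul 2, 2160: 366 days (Feb 29, 2160 is in that span).
Jul 2, 2160 → Aug 2, 2160: 31 days (July has 31).
Aug 2, 2160 → Sep 2, 2160: 31 days (August has 31).
Sep 2, 2160 → Oct 2, 2160: 30 days (September has 30).
Oct 2, 2160 → Nov 2, 2160: 31 days (October has 31).
Nov 2, 2160 → Dec 2, 2160: 30 days (November has 30).
Dec 2, 2160 → Jan 2, 2161: 31 days (December has 31).
Jan 2, 2161 → Feb 2, 2161: 31 days (January has 31).
Feb 2, 2161 → Mar 2, 2161: 28 days (February has 28).
Mar 2, 2161 → Apr 2, 2161: 31 days (March has 31).
Apr 2, 2161 → Apr 17, 2161: 15 days.
Total: 1385 days.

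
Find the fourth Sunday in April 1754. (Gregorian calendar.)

April 1, 1754 is a Monday.
The first Sunday is therefore April 7 (6 days later).
The fourth Sunday is 7 + 3×7 = April 28.

April 28, 1754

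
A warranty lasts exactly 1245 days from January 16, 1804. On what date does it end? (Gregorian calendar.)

June 14, 1807

+366 (one year; includes Feb 29, 1804) → Jan 16, 1805 (879 left).
+365 (one year) → Jan 16, 1806 (514 left).
+365 (one year) → Jan 16, 1807 (149 left).
Jan has 31 days: +16 → Feb 1, 1807 (133 left).
Feb has 28 days: +28 → Mar 1, 1807 (105 left).
Mar has 31 days: +31 → Apr 1, 1807 (74 left).
Apr has 30 days: +30 → May 1, 1807 (44 left).
May has 31 days: +31 → Jun 1, 1807 (13 left).
+13 → Jun 14, 1807.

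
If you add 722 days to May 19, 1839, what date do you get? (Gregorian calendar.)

May 10, 1841

+366 (one year; includes Feb 29, 1840) → May 19, 1840 (356 left).
May has 31 days: +13 → Jun 1, 1840 (343 left).
Jun has 30 days: +30 → Jul 1, 1840 (313 left).
Jul has 31 days: +31 → Aug 1, 1840 (282 left).
Aug has 31 days: +31 → Sep 1, 1840 (251 left).
Sep has 30 days: +30 → Oct 1, 1840 (221 left).
Oct has 31 days: +31 → Nov 1, 1840 (190 left).
Nov has 30 days: +30 → Dec 1, 1840 (160 left).
Dec has 31 days: +31 → Jan 1, 1841 (129 left).
Jan has 31 days: +31 → Feb 1, 1841 (98 left).
Feb has 28 days: +28 → Mar 1, 1841 (70 left).
Mar has 31 days: +31 → Apr 1, 1841 (39 left).
Apr has 30 days: +30 → May 1, 1841 (9 left).
+9 → May 10, 1841.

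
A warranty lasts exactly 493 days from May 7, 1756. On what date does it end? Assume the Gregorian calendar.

September 12, 1757

+365 (one year) → May 7, 1757 (128 left).
May has 31 days: +25 → Jun 1, 1757 (103 left).
Jun has 30 days: +30 → Jul 1, 1757 (73 left).
Jul has 31 days: +31 → Aug 1, 1757 (42 left).
Aug has 31 days: +31 → Sep 1, 1757 (11 left).
+11 → Sep 12, 1757.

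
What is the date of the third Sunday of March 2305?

March 1, 2305 is a Wednesday.
The first Sunday is therefore March 5 (4 days later).
The third Sunday is 5 + 2×7 = March 19.

March 19, 2305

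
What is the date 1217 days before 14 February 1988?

October 15, 1984

−365 (one year) → Feb 14, 1987 (852 left).
−365 (one year) → Feb 14, 1986 (487 left).
−365 (one year) → Feb 14, 1985 (122 left).
−14 → Jan 31, 1985 (end of Jan, 31 days; 108 left).
−31 → Dec 31, 1984 (end of Dec, 31 days; 77 left).
−31 → Nov 30, 1984 (end of Nov, 30 days; 46 left).
−30 → Oct 31, 1984 (end of Oct, 31 days; 16 left).
−16 → Oct 15, 1984.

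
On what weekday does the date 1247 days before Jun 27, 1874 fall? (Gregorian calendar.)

Jun 27, 1874 is a Saturday.
1247 mod 7 = 1, so 1247 days before a Saturday is Saturday − 1 = Friday.

Friday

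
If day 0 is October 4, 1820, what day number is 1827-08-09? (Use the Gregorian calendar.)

2500

Oct 4, 1820 → Oct 4, 1821: 365 days.
Oct 4, 1821 → Oct 4, 1822: 365 days.
Oct 4, 1822 → Oct 4, 1823: 365 days.
Oct 4, 1823 → Oct 4, 1824: 366 days (Feb 29, 1824 is in that span).
Oct 4, 1824 → Oct 4, 1825: 365 days.
Oct 4, 1825 → Oct 4, 1826: 365 days.
Oct 4, 1826 → Nov 4, 1826: 31 days (October has 31).
Nov 4, 1826 → Dec 4, 1826: 30 days (November has 30).
Dec 4, 1826 → Jan 4, 1827: 31 days (December has 31).
Jan 4, 1827 → Feb 4, 1827: 31 days (January has 31).
Feb 4, 1827 → Mar 4, 1827: 28 days (February has 28).
Mar 4, 1827 → Apr 4, 1827: 31 days (March has 31).
Apr 4, 1827 → May 4, 1827: 30 days (April has 30).
May 4, 1827 → Jun 4, 1827: 31 days (May has 31).
Jun 4, 1827 → Jul 4, 1827: 30 days (June has 30).
Jul 4, 1827 → Aug 4, 1827: 31 days (July has 31).
Aug 4, 1827 → Aug 9, 1827: 5 days.
Total: 2500 days.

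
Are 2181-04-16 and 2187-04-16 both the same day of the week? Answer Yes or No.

From Apr 16, 2181 to Apr 16, 2187 is 2191 days.
2191 mod 7 = 0, so they are the same weekday.
(Apr 16, 2181 is a Monday; Apr 16, 2187 is a Monday.)

Yes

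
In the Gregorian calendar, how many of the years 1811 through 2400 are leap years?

144

Multiples of 4 in [1811,2400]: 148.
Of those, multiples of 100: 6 (not leap unless ÷400).
Multiples of 400: 2.
Leap years = 148 − 6 + 2 = 144.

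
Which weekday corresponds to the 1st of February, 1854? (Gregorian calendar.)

Doomsday rule: the anchor day for the 1800s is Friday. For year 54: 54÷12 = 4 r 6, and 6÷4 = 1, so 4+6+1 = 11.
Friday + 11 ≡ Tuesday — that's 1854's doomsday.
In February the doomsday date is Feb 28 (1854 is not a leap year).
Feb 1 is 27 days before Feb 28; 27 mod 7 = 6, so Tuesday − 6 = Wednesday.

Wednesday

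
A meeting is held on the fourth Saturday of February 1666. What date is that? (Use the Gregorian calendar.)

February 1, 1666 is a Monday.
The first Saturday is therefore February 6 (5 days later).
The fourth Saturday is 6 + 3×7 = February 27.

February 27, 1666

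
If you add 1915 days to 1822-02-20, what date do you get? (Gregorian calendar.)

May 20, 1827

+365 (one year) → Feb 20, 1823 (1550 left).
+365 (one year) → Feb 20, 1824 (1185 left).
+366 (one year; includes Feb 29, 1824) → Feb 20, 1825 (819 left).
+365 (one year) → Feb 20, 1826 (454 left).
+365 (one year) → Feb 20, 1827 (89 left).
Feb has 28 days: +9 → Mar 1, 1827 (80 left).
Mar has 31 days: +31 → Apr 1, 1827 (49 left).
Apr has 30 days: +30 → May 1, 1827 (19 left).
+19 → May 20, 1827.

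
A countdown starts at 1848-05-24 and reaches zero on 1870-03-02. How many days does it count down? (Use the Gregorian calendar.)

7952

May 24, 1848 → May 24, 1849: 365 days.
May 24, 1849 → May 24, 1850: 365 days.
May 24, 1850 → May 24, 1851: 365 days.
May 24, 1851 → May 24, 1852: 366 days (Feb 29, 1852 is in that span).
May 24, 1852 → May 24, 1853: 365 days.
May 24, 1853 → May 24, 1854: 365 days.
May 24, 1854 → May 24, 1855: 365 days.
May 24, 1855 → May 24, 1856: 366 days (Feb 29, 1856 is in that span).
May 24, 1856 → May 24, 1857: 365 days.
May 24, 1857 → May 24, 1858: 365 days.
May 24, 1858 → May 24, 1859: 365 days.
May 24, 1859 → May 24, 1860: 366 days (Feb 29, 1860 is in that span).
May 24, 1860 → May 24, 1861: 365 days.
May 24, 1861 → May 24, 1862: 365 days.
May 24, 1862 → May 24, 1863: 365 days.
May 24, 1863 → May 24, 1864: 366 days (Feb 29, 1864 is in that span).
May 24, 1864 → May 24, 1865: 365 days.
May 24, 1865 → May 24, 1866: 365 days.
May 24, 1866 → May 24, 1867: 365 days.
May 24, 1867 → May 24, 1868: 366 days (Feb 29, 1868 is in that span).
May 24, 1868 → May 24, 1869: 365 days.
May 24, 1869 → Jun 24, 1869: 31 days (May has 31).
Jun 24, 1869 → Jul 24, 1869: 30 days (June has 30).
Jul 24, 1869 → Aug 24, 1869: 31 days (July has 31).
Aug 24, 1869 → Sep 24, 1869: 31 days (August has 31).
Sep 24, 1869 → Oct 24, 1869: 30 days (September has 30).
Oct 24, 1869 → Nov 24, 1869: 31 days (October has 31).
Nov 24, 1869 → Dec 24, 1869: 30 days (November has 30).
Dec 24, 1869 → Jan 24, 1870: 31 days (December has 31).
Jan 24, 1870 → Feb 24, 1870: 31 days (January has 31).
Feb 24, 1870 → Mar 2, 1870: 6 days.
Total: 7952 days.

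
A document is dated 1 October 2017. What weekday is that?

Sunday

Doomsday rule: the anchor day for the 2000s is Tuesday. For year 17: 17÷12 = 1 r 5, and 5÷4 = 1, so 1+5+1 = 7.
Tuesday + 7 ≡ Tuesday — that's 2017's doomsday.
In October the doomsday date is Oct 10.
Oct 1 is 9 days before Oct 10; 9 mod 7 = 2, so Tuesday − 2 = Sunday.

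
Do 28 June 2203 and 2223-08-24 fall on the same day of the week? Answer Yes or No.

From Jun 28, 2203 to Aug 24, 2223 is 7362 days.
7362 mod 7 = 5, so they are different weekdays.
(Jun 28, 2203 is a Tuesday; Aug 24, 2223 is a Sunday.)

No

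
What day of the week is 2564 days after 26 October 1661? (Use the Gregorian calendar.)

First find the weekday of Oct 26, 1661. Doomsday rule: the anchor day for the 1600s is Tuesday. For year 61: 61÷12 = 5 r 1, and 1÷4 = 0, so 5+1+0 = 6.
Tuesday + 6 ≡ Monday — that's 1661's doomsday.
In October the doomsday date is Oct 10.
Oct 26 is 16 days after Oct 10; 16 mod 7 = 2, so Monday + 2 = Wednesday.
2564 mod 7 = 2, so 2564 days after a Wednesday is Wednesday + 2 = Friday.

Friday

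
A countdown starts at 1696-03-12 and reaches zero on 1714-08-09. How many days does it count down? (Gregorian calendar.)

6723

Mar 12, 1696 → Mar 12, 1697: 365 days.
Mar 12, 1697 → Mar 12, 1698: 365 days.
Mar 12, 1698 → Mar 12, 1699: 365 days.
Mar 12, 1699 → Mar 12, 1700: 365 days.
Mar 12, 1700 → Mar 12, 1701: 365 days.
Mar 12, 1701 → Mar 12, 1702: 365 days.
Mar 12, 1702 → Mar 12, 1703: 365 days.
Mar 12, 1703 → Mar 12, 1704: 366 days (Feb 29, 1704 is in that span).
Mar 12, 1704 → Mar 12, 1705: 365 days.
Mar 12, 1705 → Mar 12, 1706: 365 days.
Mar 12, 1706 → Mar 12, 1707: 365 days.
Mar 12, 1707 → Mar 12, 1708: 366 days (Feb 29, 1708 is in that span).
Mar 12, 1708 → Mar 12, 1709: 365 days.
Mar 12, 1709 → Mar 12, 1710: 365 days.
Mar 12, 1710 → Mar 12, 1711: 365 days.
Mar 12, 1711 → Mar 12, 1712: 366 days (Feb 29, 1712 is in that span).
Mar 12, 1712 → Mar 12, 1713: 365 days.
Mar 12, 1713 → Mar 12, 1714: 365 days.
Mar 12, 1714 → Apr 12, 1714: 31 days (March has 31).
Apr 12, 1714 → May 12, 1714: 30 days (April has 30).
May 12, 1714 → Jun 12, 1714: 31 days (May has 31).
Jun 12, 1714 → Jul 12, 1714: 30 days (June has 30).
Jul 12, 1714 → Aug 9, 1714: 28 days.
Total: 6723 days.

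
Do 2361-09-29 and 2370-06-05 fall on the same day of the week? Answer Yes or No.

Yes

From Sep 29, 2361 to Jun 5, 2370 is 3171 days.
3171 mod 7 = 0, so they are the same weekday.
(Sep 29, 2361 is a Friday; Jun 5, 2370 is a Friday.)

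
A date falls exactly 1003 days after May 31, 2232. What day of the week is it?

Saturday

May 31, 2232 is a Thursday.
1003 mod 7 = 2, so 1003 days after a Thursday is Thursday + 2 = Saturday.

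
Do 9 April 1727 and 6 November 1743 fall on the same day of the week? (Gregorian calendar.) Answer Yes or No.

From Apr 9, 1727 to Nov 6, 1743 is 6055 days.
6055 mod 7 = 0, so they are the same weekday.
(Apr 9, 1727 is a Wednesday; Nov 6, 1743 is a Wednesday.)

Yes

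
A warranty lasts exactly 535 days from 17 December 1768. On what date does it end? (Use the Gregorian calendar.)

+365 (one year) → Dec 17, 1769 (170 left).
Dec has 31 days: +15 → Jan 1, 1770 (155 left).
Jan has 31 days: +31 → Feb 1, 1770 (124 left).
Feb has 28 days: +28 → Mar 1, 1770 (96 left).
Mar has 31 days: +31 → Apr 1, 1770 (65 left).
Apr has 30 days: +30 → May 1, 1770 (35 left).
May has 31 days: +31 → Jun 1, 1770 (4 left).
+4 → Jun 5, 1770.

June 5, 1770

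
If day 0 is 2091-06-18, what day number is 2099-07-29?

2963

Jun 18, 2091 → Jun 18, 2092: 366 days (Feb 29, 2092 is in that span).
Jun 18, 2092 → Jun 18, 2093: 365 days.
Jun 18, 2093 → Jun 18, 2094: 365 days.
Jun 18, 2094 → Jun 18, 2095: 365 days.
Jun 18, 2095 → Jun 18, 2096: 366 days (Feb 29, 2096 is in that span).
Jun 18, 2096 → Jun 18, 2097: 365 days.
Jun 18, 2097 → Jun 18, 2098: 365 days.
Jun 18, 2098 → Jun 18, 2099: 365 days.
Jun 18, 2099 → Jul 18, 2099: 30 days (June has 30).
Jul 18, 2099 → Jul 29, 2099: 11 days.
Total: 2963 days.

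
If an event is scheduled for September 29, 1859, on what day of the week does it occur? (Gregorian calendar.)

Thursday

Doomsday rule: the anchor day for the 1800s is Friday. For year 59: 59÷12 = 4 r 11, and 11÷4 = 2, so 4+11+2 = 17.
Friday + 17 ≡ Monday — that's 1859's doomsday.
In September the doomsday date is Sep 5.
Sep 29 is 24 days after Sep 5; 24 mod 7 = 3, so Monday + 3 = Thursday.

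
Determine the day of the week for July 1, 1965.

January 1, 1965 is a Friday.
Jan 1, 1965 → Feb 1, 1965: 31 days (January has 31).
Feb 1, 1965 → Mar 1, 1965: 28 days (February has 28).
Mar 1, 1965 → Apr 1, 1965: 31 days (March has 31).
Apr 1, 1965 → May 1, 1965: 30 days (April has 30).
May 1, 1965 → Jun 1, 1965: 31 days (May has 31).
Jun 1, 1965 → Jul 1, 1965: 30 days.
Total: 181 days.
181 mod 7 = 6, so Friday + 6 = Thursday.

Thursday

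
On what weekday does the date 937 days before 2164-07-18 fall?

Jul 18, 2164 is a Wednesday.
937 mod 7 = 6, so 937 days before a Wednesday is Wednesday − 6 = Thursday.

Thursday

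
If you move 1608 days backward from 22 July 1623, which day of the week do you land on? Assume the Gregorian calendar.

First find the weekday of Jul 22, 1623. Doomsday rule: the anchor day for the 1600s is Tuesday. For year 23: 23÷12 = 1 r 11, and 11÷4 = 2, so 1+11+2 = 14.
Tuesday + 14 ≡ Tuesday — that's 1623's doomsday.
In July the doomsday date is Jul 11.
Jul 22 is 11 days after Jul 11; 11 mod 7 = 4, so Tuesday + 4 = Saturday.
1608 mod 7 = 5, so 1608 days before a Saturday is Saturday − 5 = Monday.

Monday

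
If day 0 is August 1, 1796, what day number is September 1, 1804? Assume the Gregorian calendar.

2952

Aug 1, 1796 → Aug 1, 1797: 365 days.
Aug 1, 1797 → Aug 1, 1798: 365 days.
Aug 1, 1798 → Aug 1, 1799: 365 days.
Aug 1, 1799 → Aug 1, 1800: 365 days.
Aug 1, 1800 → Aug 1, 1801: 365 days.
Aug 1, 1801 → Aug 1, 1802: 365 days.
Aug 1, 1802 → Aug 1, 1803: 365 days.
Aug 1, 1803 → Sep 1, 1803: 31 days (August has 31).
Sep 1, 1803 → Oct 1, 1803: 30 days (September has 30).
Oct 1, 1803 → Nov 1, 1803: 31 days (October has 31).
Nov 1, 1803 → Dec 1, 1803: 30 days (November has 30).
Dec 1, 1803 → Jan 1, 1804: 31 days (December has 31).
Jan 1, 1804 → Feb 1, 1804: 31 days (January has 31).
Feb 1, 1804 → Mar 1, 1804: 29 days (February has 29).
Mar 1, 1804 → Apr 1, 1804: 31 days (March has 31).
Apr 1, 1804 → May 1, 1804: 30 days (April has 30).
May 1, 1804 → Jun 1, 1804: 31 days (May has 31).
Jun 1, 1804 → Jul 1, 1804: 30 days (June has 30).
Jul 1, 1804 → Aug 1, 1804: 31 days (July has 31).
Aug 1, 1804 → Sep 1, 1804: 31 days.
Total: 2952 days.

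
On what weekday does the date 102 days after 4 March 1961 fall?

Wednesday

First find the weekday of Mar 4, 1961. Doomsday rule: the anchor day for the 1900s is Wednesday. For year 61: 61÷12 = 5 r 1, and 1÷4 = 0, so 5+1+0 = 6.
Wednesday + 6 ≡ Tuesday — that's 1961's doomsday.
In March the doomsday date is Mar 14.
Mar 4 is 10 days before Mar 14; 10 mod 7 = 3, so Tuesday − 3 = Saturday.
102 mod 7 = 4, so 102 days after a Saturday is Saturday + 4 = Wednesday.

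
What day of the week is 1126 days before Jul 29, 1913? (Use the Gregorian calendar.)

Wednesday

First find the weekday of Jul 29, 1913. Doomsday rule: the anchor day for the 1900s is Wednesday. For year 13: 13÷12 = 1 r 1, and 1÷4 = 0, so 1+1+0 = 2.
Wednesday + 2 ≡ Friday — that's 1913's doomsday.
In July the doomsday date is Jul 11.
Jul 29 is 18 days after Jul 11; 18 mod 7 = 4, so Friday + 4 = Tuesday.
1126 mod 7 = 6, so 1126 days before a Tuesday is Tuesday − 6 = Wednesday.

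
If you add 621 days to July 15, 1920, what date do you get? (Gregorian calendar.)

March 28, 1922

+365 (one year) → Jul 15, 1921 (256 left).
Jul has 31 days: +17 → Aug 1, 1921 (239 left).
Aug has 31 days: +31 → Sep 1, 1921 (208 left).
Sep has 30 days: +30 → Oct 1, 1921 (178 left).
Oct has 31 days: +31 → Nov 1, 1921 (147 left).
Nov has 30 days: +30 → Dec 1, 1921 (117 left).
Dec has 31 days: +31 → Jan 1, 1922 (86 left).
Jan has 31 days: +31 → Feb 1, 1922 (55 left).
Feb has 28 days: +28 → Mar 1, 1922 (27 left).
+27 → Mar 28, 1922.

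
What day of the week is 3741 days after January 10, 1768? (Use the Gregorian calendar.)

Wednesday

First find the weekday of Jan 10, 1768. Doomsday rule: the anchor day for the 1700s is Sunday. For year 68: 68÷12 = 5 r 8, and 8÷4 = 2, so 5+8+2 = 15.
Sunday + 15 ≡ Monday — that's 1768's doomsday.
In January the doomsday date is Jan 4 (1768 is a leap year (divisible by 4)).
Jan 10 is 6 days after Jan 4; 6 mod 7 = 6, so Monday + 6 = Sunday.
3741 mod 7 = 3, so 3741 days after a Sunday is Sunday + 3 = Wednesday.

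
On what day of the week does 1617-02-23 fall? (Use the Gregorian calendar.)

Doomsday rule: the anchor day for the 1600s is Tuesday. For year 17: 17÷12 = 1 r 5, and 5÷4 = 1, so 1+5+1 = 7.
Tuesday + 7 ≡ Tuesday — that's 1617's doomsday.
In February the doomsday date is Feb 28 (1617 is not a leap year).
Feb 23 is 5 days before Feb 28; 5 mod 7 = 5, so Tuesday − 5 = Thursday.

Thursday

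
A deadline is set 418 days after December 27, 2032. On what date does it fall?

+365 (one year) → Dec 27, 2033 (53 left).
Dec has 31 days: +5 → Jan 1, 2034 (48 left).
Jan has 31 days: +31 → Feb 1, 2034 (17 left).
+17 → Feb 18, 2034.

February 18, 2034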